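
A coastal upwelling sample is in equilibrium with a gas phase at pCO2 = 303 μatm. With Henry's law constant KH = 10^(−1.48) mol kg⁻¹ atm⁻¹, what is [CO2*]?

[CO2*] = 10.0 μmol/kg

KH = 10^(−1.48) = 3.311×10^-2 mol kg⁻¹ atm⁻¹
[CO2*] = KH · pCO2 = 3.311×10^-2 × 303×10^-6 atm = 1.00×10^-5 mol/kg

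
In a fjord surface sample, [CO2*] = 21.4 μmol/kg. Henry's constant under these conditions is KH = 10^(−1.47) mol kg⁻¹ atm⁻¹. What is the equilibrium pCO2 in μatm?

KH = 10^(−1.47) = 3.388×10^-2 mol kg⁻¹ atm⁻¹
pCO2 = [CO2*]/KH = 21.4×10^-6 / 3.388×10^-2 = 6.32×10^-4 atm = 632 μatm

pCO2 = 632 μatm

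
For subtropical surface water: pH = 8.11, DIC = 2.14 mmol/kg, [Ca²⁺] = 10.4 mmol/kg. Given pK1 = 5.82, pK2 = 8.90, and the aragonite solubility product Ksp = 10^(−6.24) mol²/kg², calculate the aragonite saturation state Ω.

α₂ = 1 / (1 + [H⁺]/K2 + [H⁺]²/(K1K2)) = 1 / (1 + 10^+0.79 + 10^-1.50)
   = 1 / (1 + 6.1660 + 0.031623) = 1/7.1976 = 0.1389
[CO3²⁻] = α₂ × DIC = 0.1389 × 2.14 = 0.2973 mmol/kg
Ksp = 10^(−6.24) = 5.754×10^-7
Ω = [Ca²⁺][CO3²⁻]/Ksp = (10.4×10^-3)(2.973×10^-4) / 5.754×10^-7 = 5.37

Ω = 5.37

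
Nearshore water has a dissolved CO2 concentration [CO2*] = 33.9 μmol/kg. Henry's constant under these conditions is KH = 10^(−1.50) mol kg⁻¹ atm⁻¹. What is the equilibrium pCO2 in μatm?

KH = 10^(−1.50) = 3.162×10^-2 mol kg⁻¹ atm⁻¹
pCO2 = [CO2*]/KH = 33.9×10^-6 / 3.162×10^-2 = 1.07×10^-3 atm = 1070 μatm

pCO2 = 1070 μatm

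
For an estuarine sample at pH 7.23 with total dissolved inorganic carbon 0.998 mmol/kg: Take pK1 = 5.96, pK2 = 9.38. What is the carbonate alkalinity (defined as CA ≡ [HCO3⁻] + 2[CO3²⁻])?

CA = [HCO3⁻] + 2[CO3²⁻] = (α₁ + 2α₂)·DIC
At pH 7.23: [H⁺]/K1 = 10^-1.27 = 0.053703, K2/[H⁺] = 10^-2.15 = 0.0070795
α₁ = 1/(1 + 0.053703 + 0.0070795) = 1/1.0608 = 0.9427; α₂ = α₁·K2/[H⁺] = 0.006674
α₁ + 2α₂ = 0.9560
CA = 0.9560 × 0.998 = 0.954 mmol/kg

CA = 0.954 mmol/kg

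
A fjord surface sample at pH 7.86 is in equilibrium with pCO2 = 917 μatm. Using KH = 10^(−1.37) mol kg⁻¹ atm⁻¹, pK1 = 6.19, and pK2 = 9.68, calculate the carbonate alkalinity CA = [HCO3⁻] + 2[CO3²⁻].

CA = 1.89 mmol/kg

[CO2*] = KH · pCO2 = 10^(−1.37) × 917×10^-6 = 3.912×10^-5 mol/kg
α₀ = 1/(1 + K1/[H⁺] + K1K2/[H⁺]²) = 1/(1 + 10^+1.67 + 10^-0.15) = 0.02063
DIC = [CO2*]/α₀ = 3.912×10^-5 / 0.02063 = 1.896 mmol/kg
CA = (α₁ + 2α₂)·DIC = (0.9648 + 2×0.01460) × 1.896 = 1.89 mmol/kg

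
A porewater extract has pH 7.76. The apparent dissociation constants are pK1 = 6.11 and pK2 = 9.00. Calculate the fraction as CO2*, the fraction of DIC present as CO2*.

α₀ = 0.0207

α₀ = 1 / (1 + K1/[H⁺] + K1K2/[H⁺]²) = 1 / (1 + 10^+1.65 + 10^+0.41)
   = 1 / (1 + 44.668 + 2.5704) = 1/48.239 = 0.02073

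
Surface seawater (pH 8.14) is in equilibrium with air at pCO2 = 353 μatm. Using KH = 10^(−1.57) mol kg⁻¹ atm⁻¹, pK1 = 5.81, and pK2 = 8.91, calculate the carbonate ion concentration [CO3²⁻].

[CO3²⁻] = 0.345 mmol/kg

[CO2*] = KH · pCO2 = 10^(−1.57) × 353×10^-6 = 9.501×10^-6 mol/kg
α₀ = 1/(1 + K1/[H⁺] + K1K2/[H⁺]²) = 1/(1 + 10^+2.33 + 10^+1.56) = 0.003982
DIC = [CO2*]/α₀ = 9.501×10^-6 / 0.003982 = 2.386 mmol/kg
[CO3²⁻] = α₂·DIC; α₂ = 0.1446, so [CO3²⁻] = 0.1446 × 2.386 = 0.345 mmol/kg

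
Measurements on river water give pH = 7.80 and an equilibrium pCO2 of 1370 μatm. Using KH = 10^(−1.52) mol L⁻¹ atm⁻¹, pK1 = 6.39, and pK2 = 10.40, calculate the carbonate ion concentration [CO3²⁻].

[CO3²⁻] = 2.67 μmol/L

[CO2*] = KH · pCO2 = 10^(−1.52) × 1370×10^-6 = 4.137×10^-5 mol/L
α₀ = 1/(1 + K1/[H⁺] + K1K2/[H⁺]²) = 1/(1 + 10^+1.41 + 10^-1.19) = 0.03736
DIC = [CO2*]/α₀ = 4.137×10^-5 / 0.03736 = 1.108 mmol/L
[CO3²⁻] = α₂·DIC; α₂ = 0.002412, so [CO3²⁻] = 0.002412 × 1.108 = 0.00267 mmol/L = 2.67 μmol/L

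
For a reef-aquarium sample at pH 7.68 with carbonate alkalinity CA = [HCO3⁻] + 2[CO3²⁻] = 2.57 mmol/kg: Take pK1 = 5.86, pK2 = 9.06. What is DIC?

CA = [HCO3⁻] + 2[CO3²⁻] = (α₁ + 2α₂)·DIC
At pH 7.68: [H⁺]/K1 = 10^-1.82 = 0.015136, K2/[H⁺] = 10^-1.38 = 0.041687
α₁ = 1/(1 + 0.015136 + 0.041687) = 1/1.0568 = 0.9462; α₂ = α₁·K2/[H⁺] = 0.03945
α₁ + 2α₂ = 1.0251
DIC = CA / (α₁ + 2α₂) = 2.57 / 1.0251 = 2.51 mmol/kg

DIC = 2.51 mmol/kg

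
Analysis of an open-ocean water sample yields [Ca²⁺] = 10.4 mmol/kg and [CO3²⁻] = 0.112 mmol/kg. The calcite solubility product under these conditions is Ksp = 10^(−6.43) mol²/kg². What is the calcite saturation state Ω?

Ω = 3.14

Ksp = 10^(−6.43) = 3.715×10^-7
Ω = [Ca²⁺][CO3²⁻]/Ksp = (10.4×10^-3)(0.112×10^-3) / 3.715×10^-7 = 3.14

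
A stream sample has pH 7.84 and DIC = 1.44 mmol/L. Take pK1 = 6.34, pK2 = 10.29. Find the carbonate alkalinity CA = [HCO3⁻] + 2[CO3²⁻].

CA = [HCO3⁻] + 2[CO3²⁻] = (α₁ + 2α₂)·DIC
At pH 7.84: [H⁺]/K1 = 10^-1.50 = 0.031623, K2/[H⁺] = 10^-2.45 = 0.0035481
α₁ = 1/(1 + 0.031623 + 0.0035481) = 1/1.0352 = 0.9660; α₂ = α₁·K2/[H⁺] = 0.003428
α₁ + 2α₂ = 0.9729
CA = 0.9729 × 1.44 = 1.40 mmol/L

CA = 1.40 mmol/L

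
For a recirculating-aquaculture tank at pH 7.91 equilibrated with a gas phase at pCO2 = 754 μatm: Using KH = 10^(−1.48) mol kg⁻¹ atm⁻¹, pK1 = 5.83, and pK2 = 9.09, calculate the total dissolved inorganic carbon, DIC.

DIC = 3.23 mmol/kg

[CO2*] = KH · pCO2 = 10^(−1.48) × 754×10^-6 = 2.497×10^-5 mol/kg
α₀ = 1/(1 + K1/[H⁺] + K1K2/[H⁺]²) = 1/(1 + 10^+2.08 + 10^+0.90) = 0.007742
DIC = [CO2*]/α₀ = 2.497×10^-5 / 0.007742 = 3.23 mmol/kg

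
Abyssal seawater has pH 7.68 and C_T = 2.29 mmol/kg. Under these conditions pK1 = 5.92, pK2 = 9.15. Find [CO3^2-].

[CO3²⁻] = 0.0738 mmol/kg

α₂ = 1 / (1 + [H⁺]/K2 + [H⁺]²/(K1K2)) = 1 / (1 + 10^+1.47 + 10^-0.29)
   = 1 / (1 + 29.512 + 0.51286) = 1/31.025 = 0.03223
[CO3²⁻] = α₂ × DIC = 0.03223 × 2.29 = 0.0738 mmol/kg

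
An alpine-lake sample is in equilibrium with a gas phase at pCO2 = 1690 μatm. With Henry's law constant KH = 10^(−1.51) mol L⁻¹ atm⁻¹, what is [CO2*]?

[CO2*] = 52.2 μmol/L

KH = 10^(−1.51) = 3.090×10^-2 mol L⁻¹ atm⁻¹
[CO2*] = KH · pCO2 = 3.090×10^-2 × 1690×10^-6 atm = 5.22×10^-5 mol/L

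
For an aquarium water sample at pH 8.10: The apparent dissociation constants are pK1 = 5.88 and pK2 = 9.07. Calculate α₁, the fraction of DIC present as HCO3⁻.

α₁ = 1 / (1 + [H⁺]/K1 + K2/[H⁺]) = 1 / (1 + 10^-2.22 + 10^-0.97)
   = 1 / (1 + 0.0060256 + 0.10715) = 1/1.1132 = 0.8983

α₁ = 0.898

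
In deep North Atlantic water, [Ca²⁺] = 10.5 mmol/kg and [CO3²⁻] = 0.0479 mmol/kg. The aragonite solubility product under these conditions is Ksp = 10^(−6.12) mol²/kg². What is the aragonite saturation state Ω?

Ω = 0.663

Ksp = 10^(−6.12) = 7.586×10^-7
Ω = [Ca²⁺][CO3²⁻]/Ksp = (10.5×10^-3)(0.0479×10^-3) / 7.586×10^-7 = 0.663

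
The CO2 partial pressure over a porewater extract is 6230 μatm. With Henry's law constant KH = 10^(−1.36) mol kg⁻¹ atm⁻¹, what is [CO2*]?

[CO2*] = 272 μmol/kg

KH = 10^(−1.36) = 4.365×10^-2 mol kg⁻¹ atm⁻¹
[CO2*] = KH · pCO2 = 4.365×10^-2 × 6230×10^-6 atm = 2.72×10^-4 mol/kg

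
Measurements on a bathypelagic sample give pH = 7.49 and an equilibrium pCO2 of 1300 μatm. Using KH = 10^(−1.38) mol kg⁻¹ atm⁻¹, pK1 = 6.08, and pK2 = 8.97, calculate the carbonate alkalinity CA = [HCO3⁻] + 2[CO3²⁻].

CA = 1.49 mmol/kg

[CO2*] = KH · pCO2 = 10^(−1.38) × 1300×10^-6 = 5.419×10^-5 mol/kg
α₀ = 1/(1 + K1/[H⁺] + K1K2/[H⁺]²) = 1/(1 + 10^+1.41 + 10^-0.07) = 0.03629
DIC = [CO2*]/α₀ = 5.419×10^-5 / 0.03629 = 1.493 mmol/kg
CA = (α₁ + 2α₂)·DIC = (0.9328 + 2×0.03089) × 1.493 = 1.49 mmol/kg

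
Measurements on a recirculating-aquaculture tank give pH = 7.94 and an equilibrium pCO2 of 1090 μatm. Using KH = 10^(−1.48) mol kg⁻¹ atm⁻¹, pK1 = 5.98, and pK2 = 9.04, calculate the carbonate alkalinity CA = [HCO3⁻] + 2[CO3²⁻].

[CO2*] = KH · pCO2 = 10^(−1.48) × 1090×10^-6 = 3.609×10^-5 mol/kg
α₀ = 1/(1 + K1/[H⁺] + K1K2/[H⁺]²) = 1/(1 + 10^+1.96 + 10^+0.86) = 0.01006
DIC = [CO2*]/α₀ = 3.609×10^-5 / 0.01006 = 3.589 mmol/kg
CA = (α₁ + 2α₂)·DIC = (0.9171 + 2×0.07285) × 3.589 = 3.81 mmol/kg

CA = 3.81 mmol/kg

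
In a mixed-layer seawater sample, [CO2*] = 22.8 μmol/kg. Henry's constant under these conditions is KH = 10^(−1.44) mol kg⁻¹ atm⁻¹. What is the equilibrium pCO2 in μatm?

pCO2 = 628 μatm

KH = 10^(−1.44) = 3.631×10^-2 mol kg⁻¹ atm⁻¹
pCO2 = [CO2*]/KH = 22.8×10^-6 / 3.631×10^-2 = 6.28×10^-4 atm = 628 μatm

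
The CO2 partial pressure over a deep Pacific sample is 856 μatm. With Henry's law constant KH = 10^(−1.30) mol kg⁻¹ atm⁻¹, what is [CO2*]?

[CO2*] = 42.9 μmol/kg

KH = 10^(−1.30) = 5.012×10^-2 mol kg⁻¹ atm⁻¹
[CO2*] = KH · pCO2 = 5.012×10^-2 × 856×10^-6 atm = 4.29×10^-5 mol/kg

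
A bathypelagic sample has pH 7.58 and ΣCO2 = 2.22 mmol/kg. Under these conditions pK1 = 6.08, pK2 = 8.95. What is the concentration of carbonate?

[CO3²⁻] = 0.0882 mmol/kg

α₂ = 1 / (1 + [H⁺]/K2 + [H⁺]²/(K1K2)) = 1 / (1 + 10^+1.37 + 10^-0.13)
   = 1 / (1 + 23.442 + 0.74131) = 1/25.184 = 0.03971
[CO3²⁻] = α₂ × DIC = 0.03971 × 2.22 = 0.0882 mmol/kg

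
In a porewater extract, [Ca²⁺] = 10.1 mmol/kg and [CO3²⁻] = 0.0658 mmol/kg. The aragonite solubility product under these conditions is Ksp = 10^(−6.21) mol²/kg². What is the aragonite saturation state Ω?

Ksp = 10^(−6.21) = 6.166×10^-7
Ω = [Ca²⁺][CO3²⁻]/Ksp = (10.1×10^-3)(0.0658×10^-3) / 6.166×10^-7 = 1.08

Ω = 1.08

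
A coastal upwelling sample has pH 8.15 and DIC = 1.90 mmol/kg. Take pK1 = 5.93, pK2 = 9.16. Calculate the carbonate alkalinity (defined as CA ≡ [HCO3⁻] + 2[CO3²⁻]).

CA = 2.06 mmol/kg

CA = [HCO3⁻] + 2[CO3²⁻] = (α₁ + 2α₂)·DIC
At pH 8.15: [H⁺]/K1 = 10^-2.22 = 0.0060256, K2/[H⁺] = 10^-1.01 = 0.097724
α₁ = 1/(1 + 0.0060256 + 0.097724) = 1/1.1037 = 0.9060; α₂ = α₁·K2/[H⁺] = 0.08854
α₁ + 2α₂ = 1.0831
CA = 1.0831 × 1.90 = 2.06 mmol/kg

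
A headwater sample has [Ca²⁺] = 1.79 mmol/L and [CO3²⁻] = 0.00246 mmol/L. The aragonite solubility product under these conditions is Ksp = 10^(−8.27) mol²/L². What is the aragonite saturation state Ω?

Ksp = 10^(−8.27) = 5.370×10^-9
Ω = [Ca²⁺][CO3²⁻]/Ksp = (1.79×10^-3)(0.00246×10^-3) / 5.370×10^-9 = 0.820

Ω = 0.820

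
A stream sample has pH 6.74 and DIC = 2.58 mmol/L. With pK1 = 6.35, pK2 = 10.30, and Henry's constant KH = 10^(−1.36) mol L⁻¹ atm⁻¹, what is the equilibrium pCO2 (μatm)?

pCO2 = 1.71×10^4 μatm

α₀ = 1 / (1 + K1/[H⁺] + K1K2/[H⁺]²) = 1 / (1 + 10^+0.39 + 10^-3.17)
   = 1 / (1 + 2.4547 + 0.00067608) = 1/3.4554 = 0.2894
[CO2*] = α₀ × DIC = 0.2894 × 2.58 = 0.7467 mmol/L
pCO2 = [CO2*]/KH = 7.467×10^-4 / 4.365×10^-2 = 1.71×10^4 μatm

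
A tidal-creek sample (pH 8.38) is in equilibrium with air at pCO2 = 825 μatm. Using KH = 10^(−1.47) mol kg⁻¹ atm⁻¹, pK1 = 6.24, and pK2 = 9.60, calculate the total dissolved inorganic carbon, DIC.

[CO2*] = KH · pCO2 = 10^(−1.47) × 825×10^-6 = 2.795×10^-5 mol/kg
α₀ = 1/(1 + K1/[H⁺] + K1K2/[H⁺]²) = 1/(1 + 10^+2.14 + 10^+0.92) = 0.006786
DIC = [CO2*]/α₀ = 2.795×10^-5 / 0.006786 = 4.12 mmol/kg

DIC = 4.12 mmol/kg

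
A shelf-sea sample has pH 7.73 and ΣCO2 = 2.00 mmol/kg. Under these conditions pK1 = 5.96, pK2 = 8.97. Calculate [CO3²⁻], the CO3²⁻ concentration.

[CO3²⁻] = 0.107 mmol/kg

α₂ = 1 / (1 + [H⁺]/K2 + [H⁺]²/(K1K2)) = 1 / (1 + 10^+1.24 + 10^-0.53)
   = 1 / (1 + 17.378 + 0.29512) = 1/18.673 = 0.05355
[CO3²⁻] = α₂ × DIC = 0.05355 × 2.00 = 0.107 mmol/kg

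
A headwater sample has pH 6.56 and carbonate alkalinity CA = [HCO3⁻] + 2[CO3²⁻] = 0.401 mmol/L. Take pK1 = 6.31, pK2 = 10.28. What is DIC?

CA = [HCO3⁻] + 2[CO3²⁻] = (α₁ + 2α₂)·DIC
At pH 6.56: [H⁺]/K1 = 10^-0.25 = 0.56234, K2/[H⁺] = 10^-3.72 = 0.00019055
α₁ = 1/(1 + 0.56234 + 0.00019055) = 1/1.5625 = 0.6400; α₂ = α₁·K2/[H⁺] = 0.0001219
α₁ + 2α₂ = 0.6402
DIC = CA / (α₁ + 2α₂) = 0.401 / 0.6402 = 0.626 mmol/L

DIC = 0.626 mmol/L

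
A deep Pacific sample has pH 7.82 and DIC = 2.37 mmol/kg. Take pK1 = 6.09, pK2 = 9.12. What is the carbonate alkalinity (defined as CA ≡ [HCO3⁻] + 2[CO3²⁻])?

CA = 2.44 mmol/kg

CA = [HCO3⁻] + 2[CO3²⁻] = (α₁ + 2α₂)·DIC
At pH 7.82: [H⁺]/K1 = 10^-1.73 = 0.018621, K2/[H⁺] = 10^-1.30 = 0.050119
α₁ = 1/(1 + 0.018621 + 0.050119) = 1/1.0687 = 0.9357; α₂ = α₁·K2/[H⁺] = 0.04690
α₁ + 2α₂ = 1.0295
CA = 1.0295 × 2.37 = 2.44 mmol/kg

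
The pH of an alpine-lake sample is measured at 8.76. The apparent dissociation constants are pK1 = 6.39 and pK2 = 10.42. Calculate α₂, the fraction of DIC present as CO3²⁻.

α₂ = 0.0213

α₂ = 1 / (1 + [H⁺]/K2 + [H⁺]²/(K1K2)) = 1 / (1 + 10^+1.66 + 10^-0.71)
   = 1 / (1 + 45.709 + 0.19498) = 1/46.904 = 0.02132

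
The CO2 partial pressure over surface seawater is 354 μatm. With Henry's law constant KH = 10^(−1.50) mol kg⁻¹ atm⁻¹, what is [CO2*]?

[CO2*] = 11.2 μmol/kg

KH = 10^(−1.50) = 3.162×10^-2 mol kg⁻¹ atm⁻¹
[CO2*] = KH · pCO2 = 3.162×10^-2 × 354×10^-6 atm = 1.12×10^-5 mol/kg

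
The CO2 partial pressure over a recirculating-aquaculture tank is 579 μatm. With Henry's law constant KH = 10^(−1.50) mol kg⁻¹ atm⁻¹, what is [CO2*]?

KH = 10^(−1.50) = 3.162×10^-2 mol kg⁻¹ atm⁻¹
[CO2*] = KH · pCO2 = 3.162×10^-2 × 579×10^-6 atm = 1.83×10^-5 mol/kg

[CO2*] = 18.3 μmol/kg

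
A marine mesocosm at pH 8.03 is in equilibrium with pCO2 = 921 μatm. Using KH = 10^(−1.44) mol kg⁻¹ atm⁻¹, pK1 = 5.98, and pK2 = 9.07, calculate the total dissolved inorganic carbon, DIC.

[CO2*] = KH · pCO2 = 10^(−1.44) × 921×10^-6 = 3.344×10^-5 mol/kg
α₀ = 1/(1 + K1/[H⁺] + K1K2/[H⁺]²) = 1/(1 + 10^+2.05 + 10^+1.01) = 0.008101
DIC = [CO2*]/α₀ = 3.344×10^-5 / 0.008101 = 4.13 mmol/kg

DIC = 4.13 mmol/kg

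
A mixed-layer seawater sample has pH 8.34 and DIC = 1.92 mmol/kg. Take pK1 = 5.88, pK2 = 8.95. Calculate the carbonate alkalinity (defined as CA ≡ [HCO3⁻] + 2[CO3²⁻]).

CA = 2.29 mmol/kg

CA = [HCO3⁻] + 2[CO3²⁻] = (α₁ + 2α₂)·DIC
At pH 8.34: [H⁺]/K1 = 10^-2.46 = 0.0034674, K2/[H⁺] = 10^-0.61 = 0.24547
α₁ = 1/(1 + 0.0034674 + 0.24547) = 1/1.2489 = 0.8007; α₂ = α₁·K2/[H⁺] = 0.1965
α₁ + 2α₂ = 1.1938
CA = 1.1938 × 1.92 = 2.29 mmol/kg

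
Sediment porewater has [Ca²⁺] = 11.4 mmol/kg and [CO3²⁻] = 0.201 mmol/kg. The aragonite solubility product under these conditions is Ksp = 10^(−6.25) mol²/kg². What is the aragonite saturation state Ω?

Ksp = 10^(−6.25) = 5.623×10^-7
Ω = [Ca²⁺][CO3²⁻]/Ksp = (11.4×10^-3)(0.201×10^-3) / 5.623×10^-7 = 4.07

Ω = 4.07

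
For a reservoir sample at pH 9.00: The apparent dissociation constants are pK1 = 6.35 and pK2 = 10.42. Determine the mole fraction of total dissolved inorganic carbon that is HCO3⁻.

α₁ = 1 / (1 + [H⁺]/K1 + K2/[H⁺]) = 1 / (1 + 10^-2.65 + 10^-1.42)
   = 1 / (1 + 0.0022387 + 0.038019) = 1/1.0403 = 0.9613

α₁ = 0.961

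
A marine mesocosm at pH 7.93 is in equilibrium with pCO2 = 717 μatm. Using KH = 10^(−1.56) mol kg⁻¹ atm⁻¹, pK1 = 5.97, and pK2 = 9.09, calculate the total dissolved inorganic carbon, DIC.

[CO2*] = KH · pCO2 = 10^(−1.56) × 717×10^-6 = 1.975×10^-5 mol/kg
α₀ = 1/(1 + K1/[H⁺] + K1K2/[H⁺]²) = 1/(1 + 10^+1.96 + 10^+0.80) = 0.01015
DIC = [CO2*]/α₀ = 1.975×10^-5 / 0.01015 = 1.95 mmol/kg

DIC = 1.95 mmol/kg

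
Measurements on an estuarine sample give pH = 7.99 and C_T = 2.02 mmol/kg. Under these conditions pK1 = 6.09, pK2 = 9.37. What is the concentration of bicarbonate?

α₁ = 1 / (1 + [H⁺]/K1 + K2/[H⁺]) = 1 / (1 + 10^-1.90 + 10^-1.38)
   = 1 / (1 + 0.012589 + 0.041687) = 1/1.0543 = 0.9485
[HCO3⁻] = α₁ × DIC = 0.9485 × 2.02 = 1.92 mmol/kg

[HCO3⁻] = 1.92 mmol/kg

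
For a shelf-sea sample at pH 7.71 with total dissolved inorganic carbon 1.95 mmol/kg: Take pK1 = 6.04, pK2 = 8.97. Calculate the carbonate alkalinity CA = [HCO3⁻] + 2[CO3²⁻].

CA = 2.01 mmol/kg

CA = [HCO3⁻] + 2[CO3²⁻] = (α₁ + 2α₂)·DIC
At pH 7.71: [H⁺]/K1 = 10^-1.67 = 0.021380, K2/[H⁺] = 10^-1.26 = 0.054954
α₁ = 1/(1 + 0.021380 + 0.054954) = 1/1.0763 = 0.9291; α₂ = α₁·K2/[H⁺] = 0.05106
α₁ + 2α₂ = 1.0312
CA = 1.0312 × 1.95 = 2.01 mmol/kg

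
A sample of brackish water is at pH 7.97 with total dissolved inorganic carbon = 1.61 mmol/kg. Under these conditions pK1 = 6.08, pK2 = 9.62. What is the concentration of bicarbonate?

α₁ = 1 / (1 + [H⁺]/K1 + K2/[H⁺]) = 1 / (1 + 10^-1.89 + 10^-1.65)
   = 1 / (1 + 0.012882 + 0.022387) = 1/1.0353 = 0.9659
[HCO3⁻] = α₁ × DIC = 0.9659 × 1.61 = 1.56 mmol/kg

[HCO3⁻] = 1.56 mmol/kg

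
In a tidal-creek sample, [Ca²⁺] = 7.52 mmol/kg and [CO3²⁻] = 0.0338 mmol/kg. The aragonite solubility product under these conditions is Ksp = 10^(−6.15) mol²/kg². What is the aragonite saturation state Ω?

Ksp = 10^(−6.15) = 7.079×10^-7
Ω = [Ca²⁺][CO3²⁻]/Ksp = (7.52×10^-3)(0.0338×10^-3) / 7.079×10^-7 = 0.359

Ω = 0.359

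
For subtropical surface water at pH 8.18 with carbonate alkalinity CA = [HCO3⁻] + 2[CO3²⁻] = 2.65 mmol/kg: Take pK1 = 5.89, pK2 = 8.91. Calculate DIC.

CA = [HCO3⁻] + 2[CO3²⁻] = (α₁ + 2α₂)·DIC
At pH 8.18: [H⁺]/K1 = 10^-2.29 = 0.0051286, K2/[H⁺] = 10^-0.73 = 0.18621
α₁ = 1/(1 + 0.0051286 + 0.18621) = 1/1.1913 = 0.8394; α₂ = α₁·K2/[H⁺] = 0.1563
α₁ + 2α₂ = 1.1520
DIC = CA / (α₁ + 2α₂) = 2.65 / 1.1520 = 2.30 mmol/kg

DIC = 2.30 mmol/kg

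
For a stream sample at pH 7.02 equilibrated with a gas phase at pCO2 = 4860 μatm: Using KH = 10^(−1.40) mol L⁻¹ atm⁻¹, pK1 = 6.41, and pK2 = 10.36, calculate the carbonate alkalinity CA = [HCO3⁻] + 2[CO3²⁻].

[CO2*] = KH · pCO2 = 10^(−1.40) × 4860×10^-6 = 1.935×10^-4 mol/L
α₀ = 1/(1 + K1/[H⁺] + K1K2/[H⁺]²) = 1/(1 + 10^+0.61 + 10^-2.73) = 0.1970
DIC = [CO2*]/α₀ = 1.935×10^-4 / 0.1970 = 0.9820 mmol/L
CA = (α₁ + 2α₂)·DIC = (0.8026 + 2×0.0003669) × 0.9820 = 0.789 mmol/L

CA = 0.789 mmol/L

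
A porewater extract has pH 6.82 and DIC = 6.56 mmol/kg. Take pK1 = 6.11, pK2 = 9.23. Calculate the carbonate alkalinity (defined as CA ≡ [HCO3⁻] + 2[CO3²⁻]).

CA = [HCO3⁻] + 2[CO3²⁻] = (α₁ + 2α₂)·DIC
At pH 6.82: [H⁺]/K1 = 10^-0.71 = 0.19498, K2/[H⁺] = 10^-2.41 = 0.0038905
α₁ = 1/(1 + 0.19498 + 0.0038905) = 1/1.1989 = 0.8341; α₂ = α₁·K2/[H⁺] = 0.003245
α₁ + 2α₂ = 0.8406
CA = 0.8406 × 6.56 = 5.51 mmol/kg

CA = 5.51 mmol/kg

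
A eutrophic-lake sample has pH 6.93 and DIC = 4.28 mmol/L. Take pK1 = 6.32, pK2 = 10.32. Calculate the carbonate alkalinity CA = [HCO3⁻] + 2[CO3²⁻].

CA = [HCO3⁻] + 2[CO3²⁻] = (α₁ + 2α₂)·DIC
At pH 6.93: [H⁺]/K1 = 10^-0.61 = 0.24547, K2/[H⁺] = 10^-3.39 = 0.00040738
α₁ = 1/(1 + 0.24547 + 0.00040738) = 1/1.2459 = 0.8026; α₂ = α₁·K2/[H⁺] = 0.0003270
α₁ + 2α₂ = 0.8033
CA = 0.8033 × 4.28 = 3.44 mmol/L

CA = 3.44 mmol/L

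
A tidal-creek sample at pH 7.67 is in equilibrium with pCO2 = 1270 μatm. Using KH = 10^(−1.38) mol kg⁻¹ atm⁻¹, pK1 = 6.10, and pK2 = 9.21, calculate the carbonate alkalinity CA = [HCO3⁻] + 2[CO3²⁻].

CA = 2.08 mmol/kg

[CO2*] = KH · pCO2 = 10^(−1.38) × 1270×10^-6 = 5.294×10^-5 mol/kg
α₀ = 1/(1 + K1/[H⁺] + K1K2/[H⁺]²) = 1/(1 + 10^+1.57 + 10^+0.03) = 0.02549
DIC = [CO2*]/α₀ = 5.294×10^-5 / 0.02549 = 2.077 mmol/kg
CA = (α₁ + 2α₂)·DIC = (0.9472 + 2×0.02732) × 2.077 = 2.08 mmol/kg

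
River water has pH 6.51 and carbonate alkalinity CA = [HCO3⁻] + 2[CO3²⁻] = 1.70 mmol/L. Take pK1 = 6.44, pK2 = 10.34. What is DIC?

DIC = 3.15 mmol/L

CA = [HCO3⁻] + 2[CO3²⁻] = (α₁ + 2α₂)·DIC
At pH 6.51: [H⁺]/K1 = 10^-0.07 = 0.85114, K2/[H⁺] = 10^-3.83 = 0.00014791
α₁ = 1/(1 + 0.85114 + 0.00014791) = 1/1.8513 = 0.5402; α₂ = α₁·K2/[H⁺] = 7.990×10^-5
α₁ + 2α₂ = 0.5403
DIC = CA / (α₁ + 2α₂) = 1.70 / 0.5403 = 3.15 mmol/L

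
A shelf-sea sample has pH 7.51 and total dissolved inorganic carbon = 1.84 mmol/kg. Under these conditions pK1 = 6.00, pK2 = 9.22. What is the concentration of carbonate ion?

[CO3²⁻] = 0.0342 mmol/kg

α₂ = 1 / (1 + [H⁺]/K2 + [H⁺]²/(K1K2)) = 1 / (1 + 10^+1.71 + 10^+0.20)
   = 1 / (1 + 51.286 + 1.5849) = 1/53.871 = 0.01856
[CO3²⁻] = α₂ × DIC = 0.01856 × 1.84 = 0.0342 mmol/kg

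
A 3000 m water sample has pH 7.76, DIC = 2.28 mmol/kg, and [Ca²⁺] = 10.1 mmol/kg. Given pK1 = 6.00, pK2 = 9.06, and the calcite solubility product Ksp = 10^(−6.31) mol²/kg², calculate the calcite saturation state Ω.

Ω = 2.21

α₂ = 1 / (1 + [H⁺]/K2 + [H⁺]²/(K1K2)) = 1 / (1 + 10^+1.30 + 10^-0.46)
   = 1 / (1 + 19.953 + 0.34674) = 1/21.299 = 0.04695
[CO3²⁻] = α₂ × DIC = 0.04695 × 2.28 = 0.1070 mmol/kg
Ksp = 10^(−6.31) = 4.898×10^-7
Ω = [Ca²⁺][CO3²⁻]/Ksp = (10.1×10^-3)(1.070×10^-4) / 4.898×10^-7 = 2.21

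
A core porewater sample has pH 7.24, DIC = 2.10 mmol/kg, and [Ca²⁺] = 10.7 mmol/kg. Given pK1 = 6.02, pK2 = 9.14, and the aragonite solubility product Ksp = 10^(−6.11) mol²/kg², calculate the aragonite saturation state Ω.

α₂ = 1 / (1 + [H⁺]/K2 + [H⁺]²/(K1K2)) = 1 / (1 + 10^+1.90 + 10^+0.68)
   = 1 / (1 + 79.433 + 4.7863) = 1/85.219 = 0.01173
[CO3²⁻] = α₂ × DIC = 0.01173 × 2.10 = 0.02464 mmol/kg
Ksp = 10^(−6.11) = 7.762×10^-7
Ω = [Ca²⁺][CO3²⁻]/Ksp = (10.7×10^-3)(2.464×10^-5) / 7.762×10^-7 = 0.340

Ω = 0.340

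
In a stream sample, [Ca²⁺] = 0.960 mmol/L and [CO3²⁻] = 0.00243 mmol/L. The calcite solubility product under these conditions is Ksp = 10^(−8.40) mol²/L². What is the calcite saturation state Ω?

Ksp = 10^(−8.40) = 3.981×10^-9
Ω = [Ca²⁺][CO3²⁻]/Ksp = (0.960×10^-3)(0.00243×10^-3) / 3.981×10^-9 = 0.586

Ω = 0.586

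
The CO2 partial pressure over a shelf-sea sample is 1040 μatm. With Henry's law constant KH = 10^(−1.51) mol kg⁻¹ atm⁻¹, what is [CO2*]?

KH = 10^(−1.51) = 3.090×10^-2 mol kg⁻¹ atm⁻¹
[CO2*] = KH · pCO2 = 3.090×10^-2 × 1040×10^-6 atm = 3.21×10^-5 mol/kg

[CO2*] = 32.1 μmol/kg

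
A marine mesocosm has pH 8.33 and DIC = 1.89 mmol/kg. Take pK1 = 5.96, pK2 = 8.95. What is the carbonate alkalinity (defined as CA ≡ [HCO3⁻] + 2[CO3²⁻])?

CA = [HCO3⁻] + 2[CO3²⁻] = (α₁ + 2α₂)·DIC
At pH 8.33: [H⁺]/K1 = 10^-2.37 = 0.0042658, K2/[H⁺] = 10^-0.62 = 0.23988
α₁ = 1/(1 + 0.0042658 + 0.23988) = 1/1.2441 = 0.8038; α₂ = α₁·K2/[H⁺] = 0.1928
α₁ + 2α₂ = 1.1894
CA = 1.1894 × 1.89 = 2.25 mmol/kg

CA = 2.25 mmol/kg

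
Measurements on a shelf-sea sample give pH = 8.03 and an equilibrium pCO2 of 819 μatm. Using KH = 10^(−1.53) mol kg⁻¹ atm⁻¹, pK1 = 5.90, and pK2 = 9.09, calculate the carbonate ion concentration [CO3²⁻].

[CO2*] = KH · pCO2 = 10^(−1.53) × 819×10^-6 = 2.417×10^-5 mol/kg
α₀ = 1/(1 + K1/[H⁺] + K1K2/[H⁺]²) = 1/(1 + 10^+2.13 + 10^+1.07) = 0.006773
DIC = [CO2*]/α₀ = 2.417×10^-5 / 0.006773 = 3.569 mmol/kg
[CO3²⁻] = α₂·DIC; α₂ = 0.07958, so [CO3²⁻] = 0.07958 × 3.569 = 0.284 mmol/kg

[CO3²⁻] = 0.284 mmol/kg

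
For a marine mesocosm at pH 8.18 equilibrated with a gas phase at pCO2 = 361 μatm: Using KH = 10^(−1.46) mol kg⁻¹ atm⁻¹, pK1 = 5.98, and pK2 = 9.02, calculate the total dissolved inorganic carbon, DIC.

DIC = 2.28 mmol/kg

[CO2*] = KH · pCO2 = 10^(−1.46) × 361×10^-6 = 1.252×10^-5 mol/kg
α₀ = 1/(1 + K1/[H⁺] + K1K2/[H⁺]²) = 1/(1 + 10^+2.20 + 10^+1.36) = 0.005483
DIC = [CO2*]/α₀ = 1.252×10^-5 / 0.005483 = 2.28 mmol/kg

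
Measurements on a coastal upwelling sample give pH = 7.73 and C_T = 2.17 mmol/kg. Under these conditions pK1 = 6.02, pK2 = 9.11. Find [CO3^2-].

α₂ = 1 / (1 + [H⁺]/K2 + [H⁺]²/(K1K2)) = 1 / (1 + 10^+1.38 + 10^-0.33)
   = 1 / (1 + 23.988 + 0.46774) = 1/25.456 = 0.03928
[CO3²⁻] = α₂ × DIC = 0.03928 × 2.17 = 0.0852 mmol/kg

[CO3²⁻] = 0.0852 mmol/kg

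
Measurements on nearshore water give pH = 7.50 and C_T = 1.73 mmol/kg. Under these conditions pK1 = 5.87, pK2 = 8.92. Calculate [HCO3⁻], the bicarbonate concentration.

α₁ = 1 / (1 + [H⁺]/K1 + K2/[H⁺]) = 1 / (1 + 10^-1.63 + 10^-1.42)
   = 1 / (1 + 0.023442 + 0.038019) = 1/1.0615 = 0.9421
[HCO3⁻] = α₁ × DIC = 0.9421 × 1.73 = 1.63 mmol/kg

[HCO3⁻] = 1.63 mmol/kg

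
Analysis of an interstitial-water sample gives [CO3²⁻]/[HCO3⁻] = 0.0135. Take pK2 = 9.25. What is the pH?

pH = 7.38

From K2 = [H⁺][CO3²⁻]/[HCO3⁻]:  pH = pK2 + log₁₀([CO3²⁻]/[HCO3⁻])
log₁₀(0.0135) = -1.870
pH = 9.25 + (-1.870) = 7.38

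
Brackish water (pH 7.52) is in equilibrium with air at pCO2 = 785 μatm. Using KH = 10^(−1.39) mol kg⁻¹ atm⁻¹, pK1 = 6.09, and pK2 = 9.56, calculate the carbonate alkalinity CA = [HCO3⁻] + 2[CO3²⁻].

CA = 0.876 mmol/kg

[CO2*] = KH · pCO2 = 10^(−1.39) × 785×10^-6 = 3.198×10^-5 mol/kg
α₀ = 1/(1 + K1/[H⁺] + K1K2/[H⁺]²) = 1/(1 + 10^+1.43 + 10^-0.61) = 0.03551
DIC = [CO2*]/α₀ = 3.198×10^-5 / 0.03551 = 0.9006 mmol/kg
CA = (α₁ + 2α₂)·DIC = (0.9558 + 2×0.008717) × 0.9006 = 0.876 mmol/kg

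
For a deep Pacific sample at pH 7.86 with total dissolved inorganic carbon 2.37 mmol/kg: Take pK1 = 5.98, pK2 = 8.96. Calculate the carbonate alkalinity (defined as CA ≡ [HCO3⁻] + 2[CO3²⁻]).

CA = [HCO3⁻] + 2[CO3²⁻] = (α₁ + 2α₂)·DIC
At pH 7.86: [H⁺]/K1 = 10^-1.88 = 0.013183, K2/[H⁺] = 10^-1.10 = 0.079433
α₁ = 1/(1 + 0.013183 + 0.079433) = 1/1.0926 = 0.9152; α₂ = α₁·K2/[H⁺] = 0.07270
α₁ + 2α₂ = 1.0606
CA = 1.0606 × 2.37 = 2.51 mmol/kg

CA = 2.51 mmol/kg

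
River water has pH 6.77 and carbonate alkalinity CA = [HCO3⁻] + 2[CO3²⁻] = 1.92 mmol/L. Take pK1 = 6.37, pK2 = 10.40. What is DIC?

DIC = 2.68 mmol/L

CA = [HCO3⁻] + 2[CO3²⁻] = (α₁ + 2α₂)·DIC
At pH 6.77: [H⁺]/K1 = 10^-0.40 = 0.39811, K2/[H⁺] = 10^-3.63 = 0.00023442
α₁ = 1/(1 + 0.39811 + 0.00023442) = 1/1.3983 = 0.7151; α₂ = α₁·K2/[H⁺] = 0.0001676
α₁ + 2α₂ = 0.7155
DIC = CA / (α₁ + 2α₂) = 1.92 / 0.7155 = 2.68 mmol/L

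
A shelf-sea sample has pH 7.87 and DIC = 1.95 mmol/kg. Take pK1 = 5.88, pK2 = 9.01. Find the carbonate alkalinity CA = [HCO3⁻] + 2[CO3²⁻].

CA = [HCO3⁻] + 2[CO3²⁻] = (α₁ + 2α₂)·DIC
At pH 7.87: [H⁺]/K1 = 10^-1.99 = 0.010233, K2/[H⁺] = 10^-1.14 = 0.072444
α₁ = 1/(1 + 0.010233 + 0.072444) = 1/1.0827 = 0.9236; α₂ = α₁·K2/[H⁺] = 0.06691
α₁ + 2α₂ = 1.0575
CA = 1.0575 × 1.95 = 2.06 mmol/kg

CA = 2.06 mmol/kg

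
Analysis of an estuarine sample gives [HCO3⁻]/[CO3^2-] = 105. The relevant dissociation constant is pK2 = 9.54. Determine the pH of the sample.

From K2 = [H⁺][CO3^2-]/[HCO3⁻]:  pH = pK2 − log₁₀([HCO3⁻]/[CO3^2-])
log₁₀(105) = +2.021
pH = 9.54 − (+2.021) = 7.52

pH = 7.52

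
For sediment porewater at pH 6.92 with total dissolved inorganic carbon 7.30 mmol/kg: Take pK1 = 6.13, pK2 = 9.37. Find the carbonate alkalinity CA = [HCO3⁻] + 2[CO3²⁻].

CA = [HCO3⁻] + 2[CO3²⁻] = (α₁ + 2α₂)·DIC
At pH 6.92: [H⁺]/K1 = 10^-0.79 = 0.16218, K2/[H⁺] = 10^-2.45 = 0.0035481
α₁ = 1/(1 + 0.16218 + 0.0035481) = 1/1.1657 = 0.8578; α₂ = α₁·K2/[H⁺] = 0.003044
α₁ + 2α₂ = 0.8639
CA = 0.8639 × 7.30 = 6.31 mmol/kg

CA = 6.31 mmol/kg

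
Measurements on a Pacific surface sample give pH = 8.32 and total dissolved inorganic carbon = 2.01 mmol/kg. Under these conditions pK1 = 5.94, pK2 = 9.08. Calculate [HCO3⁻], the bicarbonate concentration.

[HCO3⁻] = 1.71 mmol/kg

α₁ = 1 / (1 + [H⁺]/K1 + K2/[H⁺]) = 1 / (1 + 10^-2.38 + 10^-0.76)
   = 1 / (1 + 0.0041687 + 0.17378) = 1/1.1779 = 0.8489
[HCO3⁻] = α₁ × DIC = 0.8489 × 2.01 = 1.71 mmol/kg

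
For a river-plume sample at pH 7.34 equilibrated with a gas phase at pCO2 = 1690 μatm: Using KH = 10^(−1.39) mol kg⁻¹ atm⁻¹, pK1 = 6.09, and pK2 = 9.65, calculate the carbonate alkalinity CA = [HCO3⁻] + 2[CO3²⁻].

[CO2*] = KH · pCO2 = 10^(−1.39) × 1690×10^-6 = 6.885×10^-5 mol/kg
α₀ = 1/(1 + K1/[H⁺] + K1K2/[H⁺]²) = 1/(1 + 10^+1.25 + 10^-1.06) = 0.05299
DIC = [CO2*]/α₀ = 6.885×10^-5 / 0.05299 = 1.299 mmol/kg
CA = (α₁ + 2α₂)·DIC = (0.9424 + 2×0.004616) × 1.299 = 1.24 mmol/kg

CA = 1.24 mmol/kg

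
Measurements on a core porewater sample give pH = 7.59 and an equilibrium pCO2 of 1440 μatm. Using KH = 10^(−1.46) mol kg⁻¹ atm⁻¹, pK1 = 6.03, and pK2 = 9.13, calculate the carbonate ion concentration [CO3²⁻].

[CO2*] = KH · pCO2 = 10^(−1.46) × 1440×10^-6 = 4.993×10^-5 mol/kg
α₀ = 1/(1 + K1/[H⁺] + K1K2/[H⁺]²) = 1/(1 + 10^+1.56 + 10^+0.02) = 0.02607
DIC = [CO2*]/α₀ = 4.993×10^-5 / 0.02607 = 1.915 mmol/kg
[CO3²⁻] = α₂·DIC; α₂ = 0.02730, so [CO3²⁻] = 0.02730 × 1.915 = 0.0523 mmol/kg

[CO3²⁻] = 0.0523 mmol/kg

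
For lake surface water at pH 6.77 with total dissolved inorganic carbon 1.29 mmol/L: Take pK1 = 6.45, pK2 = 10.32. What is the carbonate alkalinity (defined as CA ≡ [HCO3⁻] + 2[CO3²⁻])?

CA = [HCO3⁻] + 2[CO3²⁻] = (α₁ + 2α₂)·DIC
At pH 6.77: [H⁺]/K1 = 10^-0.32 = 0.47863, K2/[H⁺] = 10^-3.55 = 0.00028184
α₁ = 1/(1 + 0.47863 + 0.00028184) = 1/1.4789 = 0.6762; α₂ = α₁·K2/[H⁺] = 0.0001906
α₁ + 2α₂ = 0.6766
CA = 0.6766 × 1.29 = 0.873 mmol/L

CA = 0.873 mmol/L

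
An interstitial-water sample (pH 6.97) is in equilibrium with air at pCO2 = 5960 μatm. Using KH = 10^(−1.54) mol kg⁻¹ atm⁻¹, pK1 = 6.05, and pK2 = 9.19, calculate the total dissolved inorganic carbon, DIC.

DIC = 1.61 mmol/kg

[CO2*] = KH · pCO2 = 10^(−1.54) × 5960×10^-6 = 1.719×10^-4 mol/kg
α₀ = 1/(1 + K1/[H⁺] + K1K2/[H⁺]²) = 1/(1 + 10^+0.92 + 10^-1.30) = 0.1067
DIC = [CO2*]/α₀ = 1.719×10^-4 / 0.1067 = 1.61 mmol/kg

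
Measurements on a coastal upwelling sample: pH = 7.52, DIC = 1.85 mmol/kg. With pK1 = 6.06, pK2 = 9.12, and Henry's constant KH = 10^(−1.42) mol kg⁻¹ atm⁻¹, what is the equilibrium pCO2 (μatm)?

pCO2 = 1590 μatm

α₀ = 1 / (1 + K1/[H⁺] + K1K2/[H⁺]²) = 1 / (1 + 10^+1.46 + 10^-0.14)
   = 1 / (1 + 28.840 + 0.72444) = 1/30.565 = 0.03272
[CO2*] = α₀ × DIC = 0.03272 × 1.85 = 0.06053 mmol/kg
pCO2 = [CO2*]/KH = 6.053×10^-5 / 3.802×10^-2 = 1590 μatm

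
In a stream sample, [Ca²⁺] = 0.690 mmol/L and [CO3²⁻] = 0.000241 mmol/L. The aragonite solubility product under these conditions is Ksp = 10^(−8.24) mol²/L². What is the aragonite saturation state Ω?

Ω = 0.0289

Ksp = 10^(−8.24) = 5.754×10^-9
Ω = [Ca²⁺][CO3²⁻]/Ksp = (0.690×10^-3)(0.000241×10^-3) / 5.754×10^-9 = 0.0289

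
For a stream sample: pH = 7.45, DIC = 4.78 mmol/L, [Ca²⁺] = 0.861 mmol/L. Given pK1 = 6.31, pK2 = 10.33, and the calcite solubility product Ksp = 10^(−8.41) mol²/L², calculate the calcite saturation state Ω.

Ω = 1.30

α₂ = 1 / (1 + [H⁺]/K2 + [H⁺]²/(K1K2)) = 1 / (1 + 10^+2.88 + 10^+1.74)
   = 1 / (1 + 758.58 + 54.954) = 1/814.53 = 0.001228
[CO3²⁻] = α₂ × DIC = 0.001228 × 4.78 = 0.005868 mmol/L = 5.868 μmol/L
Ksp = 10^(−8.41) = 3.890×10^-9
Ω = [Ca²⁺][CO3²⁻]/Ksp = (0.861×10^-3)(5.868×10^-6) / 3.890×10^-9 = 1.30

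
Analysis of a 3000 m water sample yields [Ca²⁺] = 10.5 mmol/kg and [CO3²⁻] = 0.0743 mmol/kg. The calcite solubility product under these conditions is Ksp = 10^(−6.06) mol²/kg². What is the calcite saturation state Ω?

Ω = 0.896

Ksp = 10^(−6.06) = 8.710×10^-7
Ω = [Ca²⁺][CO3²⁻]/Ksp = (10.5×10^-3)(0.0743×10^-3) / 8.710×10^-7 = 0.896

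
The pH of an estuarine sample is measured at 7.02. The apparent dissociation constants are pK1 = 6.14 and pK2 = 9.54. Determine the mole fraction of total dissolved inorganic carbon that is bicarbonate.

α₁ = 0.881

α₁ = 1 / (1 + [H⁺]/K1 + K2/[H⁺]) = 1 / (1 + 10^-0.88 + 10^-2.52)
   = 1 / (1 + 0.13183 + 0.0030200) = 1/1.1348 = 0.8812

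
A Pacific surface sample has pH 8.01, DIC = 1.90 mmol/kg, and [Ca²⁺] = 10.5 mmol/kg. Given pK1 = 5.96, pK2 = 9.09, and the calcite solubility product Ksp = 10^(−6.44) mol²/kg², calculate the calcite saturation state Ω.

α₂ = 1 / (1 + [H⁺]/K2 + [H⁺]²/(K1K2)) = 1 / (1 + 10^+1.08 + 10^-0.97)
   = 1 / (1 + 12.023 + 0.10715) = 1/13.130 = 0.07616
[CO3²⁻] = α₂ × DIC = 0.07616 × 1.90 = 0.1447 mmol/kg
Ksp = 10^(−6.44) = 3.631×10^-7
Ω = [Ca²⁺][CO3²⁻]/Ksp = (10.5×10^-3)(1.447×10^-4) / 3.631×10^-7 = 4.18

Ω = 4.18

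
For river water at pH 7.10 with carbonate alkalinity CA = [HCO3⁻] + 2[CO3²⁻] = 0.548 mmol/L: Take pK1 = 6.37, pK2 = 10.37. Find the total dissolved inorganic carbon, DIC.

CA = [HCO3⁻] + 2[CO3²⁻] = (α₁ + 2α₂)·DIC
At pH 7.10: [H⁺]/K1 = 10^-0.73 = 0.18621, K2/[H⁺] = 10^-3.27 = 0.00053703
α₁ = 1/(1 + 0.18621 + 0.00053703) = 1/1.1867 = 0.8426; α₂ = α₁·K2/[H⁺] = 0.0004525
α₁ + 2α₂ = 0.8435
DIC = CA / (α₁ + 2α₂) = 0.548 / 0.8435 = 0.650 mmol/L

DIC = 0.650 mmol/L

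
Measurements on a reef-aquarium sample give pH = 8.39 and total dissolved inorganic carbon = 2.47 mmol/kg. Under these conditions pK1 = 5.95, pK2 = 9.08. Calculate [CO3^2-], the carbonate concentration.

α₂ = 1 / (1 + [H⁺]/K2 + [H⁺]²/(K1K2)) = 1 / (1 + 10^+0.69 + 10^-1.75)
   = 1 / (1 + 4.8978 + 0.017783) = 1/5.9156 = 0.1690
[CO3²⁻] = α₂ × DIC = 0.1690 × 2.47 = 0.418 mmol/kg

[CO3²⁻] = 0.418 mmol/kg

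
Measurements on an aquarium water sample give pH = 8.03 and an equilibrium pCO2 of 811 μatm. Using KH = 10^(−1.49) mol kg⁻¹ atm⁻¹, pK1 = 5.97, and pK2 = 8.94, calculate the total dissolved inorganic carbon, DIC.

[CO2*] = KH · pCO2 = 10^(−1.49) × 811×10^-6 = 2.624×10^-5 mol/kg
α₀ = 1/(1 + K1/[H⁺] + K1K2/[H⁺]²) = 1/(1 + 10^+2.06 + 10^+1.15) = 0.007696
DIC = [CO2*]/α₀ = 2.624×10^-5 / 0.007696 = 3.41 mmol/kg

DIC = 3.41 mmol/kg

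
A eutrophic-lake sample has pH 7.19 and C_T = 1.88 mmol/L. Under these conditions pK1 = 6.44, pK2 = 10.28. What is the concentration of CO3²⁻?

α₂ = 1 / (1 + [H⁺]/K2 + [H⁺]²/(K1K2)) = 1 / (1 + 10^+3.09 + 10^+2.34)
   = 1 / (1 + 1230.3 + 218.78) = 1/1450.0 = 0.0006896
[CO3²⁻] = α₂ × DIC = 0.0006896 × 1.88 = 0.00130 mmol/L = 1.30 μmol/L

[CO3²⁻] = 1.30 μmol/L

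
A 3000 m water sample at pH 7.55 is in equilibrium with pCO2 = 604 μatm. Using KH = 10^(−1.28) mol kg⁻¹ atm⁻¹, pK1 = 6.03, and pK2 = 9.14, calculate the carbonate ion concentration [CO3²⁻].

[CO2*] = KH · pCO2 = 10^(−1.28) × 604×10^-6 = 3.170×10^-5 mol/kg
α₀ = 1/(1 + K1/[H⁺] + K1K2/[H⁺]²) = 1/(1 + 10^+1.52 + 10^-0.07) = 0.02860
DIC = [CO2*]/α₀ = 3.170×10^-5 / 0.02860 = 1.108 mmol/kg
[CO3²⁻] = α₂·DIC; α₂ = 0.02434, so [CO3²⁻] = 0.02434 × 1.108 = 0.0270 mmol/kg

[CO3²⁻] = 0.0270 mmol/kg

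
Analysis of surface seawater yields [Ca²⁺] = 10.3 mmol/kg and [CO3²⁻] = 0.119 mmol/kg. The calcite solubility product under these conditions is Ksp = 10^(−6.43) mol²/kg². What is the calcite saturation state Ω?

Ω = 3.30

Ksp = 10^(−6.43) = 3.715×10^-7
Ω = [Ca²⁺][CO3²⁻]/Ksp = (10.3×10^-3)(0.119×10^-3) / 3.715×10^-7 = 3.30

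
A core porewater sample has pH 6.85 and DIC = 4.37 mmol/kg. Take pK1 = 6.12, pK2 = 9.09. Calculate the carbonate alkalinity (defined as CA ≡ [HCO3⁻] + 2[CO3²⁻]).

CA = [HCO3⁻] + 2[CO3²⁻] = (α₁ + 2α₂)·DIC
At pH 6.85: [H⁺]/K1 = 10^-0.73 = 0.18621, K2/[H⁺] = 10^-2.24 = 0.0057544
α₁ = 1/(1 + 0.18621 + 0.0057544) = 1/1.1920 = 0.8390; α₂ = α₁·K2/[H⁺] = 0.004828
α₁ + 2α₂ = 0.8486
CA = 0.8486 × 4.37 = 3.71 mmol/kg

CA = 3.71 mmol/kg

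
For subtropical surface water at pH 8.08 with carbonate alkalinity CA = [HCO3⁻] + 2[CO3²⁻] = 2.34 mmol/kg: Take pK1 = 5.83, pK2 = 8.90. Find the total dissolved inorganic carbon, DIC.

DIC = 2.08 mmol/kg

CA = [HCO3⁻] + 2[CO3²⁻] = (α₁ + 2α₂)·DIC
At pH 8.08: [H⁺]/K1 = 10^-2.25 = 0.0056234, K2/[H⁺] = 10^-0.82 = 0.15136
α₁ = 1/(1 + 0.0056234 + 0.15136) = 1/1.1570 = 0.8643; α₂ = α₁·K2/[H⁺] = 0.1308
α₁ + 2α₂ = 1.1260
DIC = CA / (α₁ + 2α₂) = 2.34 / 1.1260 = 2.08 mmol/kg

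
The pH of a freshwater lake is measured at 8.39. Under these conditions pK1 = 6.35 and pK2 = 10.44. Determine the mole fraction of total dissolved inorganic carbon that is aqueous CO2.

α₀ = 1 / (1 + K1/[H⁺] + K1K2/[H⁺]²) = 1 / (1 + 10^+2.04 + 10^-0.01)
   = 1 / (1 + 109.65 + 0.97724) = 1/111.63 = 0.008959

α₀ = 0.00896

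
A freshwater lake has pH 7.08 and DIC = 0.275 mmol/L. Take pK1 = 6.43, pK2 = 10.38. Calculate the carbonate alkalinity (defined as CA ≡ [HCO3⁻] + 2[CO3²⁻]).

CA = 0.225 mmol/L

CA = [HCO3⁻] + 2[CO3²⁻] = (α₁ + 2α₂)·DIC
At pH 7.08: [H⁺]/K1 = 10^-0.65 = 0.22387, K2/[H⁺] = 10^-3.30 = 0.00050119
α₁ = 1/(1 + 0.22387 + 0.00050119) = 1/1.2244 = 0.8167; α₂ = α₁·K2/[H⁺] = 0.0004093
α₁ + 2α₂ = 0.8176
CA = 0.8176 × 0.275 = 0.225 mmol/L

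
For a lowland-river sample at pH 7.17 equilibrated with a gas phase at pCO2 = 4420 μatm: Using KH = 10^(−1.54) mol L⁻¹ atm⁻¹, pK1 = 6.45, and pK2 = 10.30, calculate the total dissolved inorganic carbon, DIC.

[CO2*] = KH · pCO2 = 10^(−1.54) × 4420×10^-6 = 1.275×10^-4 mol/L
α₀ = 1/(1 + K1/[H⁺] + K1K2/[H⁺]²) = 1/(1 + 10^+0.72 + 10^-2.41) = 0.1599
DIC = [CO2*]/α₀ = 1.275×10^-4 / 0.1599 = 0.797 mmol/L

DIC = 0.797 mmol/L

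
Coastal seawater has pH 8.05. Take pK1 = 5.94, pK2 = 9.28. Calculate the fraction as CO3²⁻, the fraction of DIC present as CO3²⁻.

α₂ = 0.0552

α₂ = 1 / (1 + [H⁺]/K2 + [H⁺]²/(K1K2)) = 1 / (1 + 10^+1.23 + 10^-0.88)
   = 1 / (1 + 16.982 + 0.13183) = 1/18.114 = 0.05521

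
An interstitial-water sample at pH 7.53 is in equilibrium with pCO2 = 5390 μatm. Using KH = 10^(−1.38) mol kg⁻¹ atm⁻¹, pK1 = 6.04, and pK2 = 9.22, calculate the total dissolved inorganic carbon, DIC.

[CO2*] = KH · pCO2 = 10^(−1.38) × 5390×10^-6 = 2.247×10^-4 mol/kg
α₀ = 1/(1 + K1/[H⁺] + K1K2/[H⁺]²) = 1/(1 + 10^+1.49 + 10^-0.20) = 0.03074
DIC = [CO2*]/α₀ = 2.247×10^-4 / 0.03074 = 7.31 mmol/kg

DIC = 7.31 mmol/kg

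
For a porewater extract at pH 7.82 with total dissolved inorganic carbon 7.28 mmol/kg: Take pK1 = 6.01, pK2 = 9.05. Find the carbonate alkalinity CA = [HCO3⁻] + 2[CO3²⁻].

CA = [HCO3⁻] + 2[CO3²⁻] = (α₁ + 2α₂)·DIC
At pH 7.82: [H⁺]/K1 = 10^-1.81 = 0.015488, K2/[H⁺] = 10^-1.23 = 0.058884
α₁ = 1/(1 + 0.015488 + 0.058884) = 1/1.0744 = 0.9308; α₂ = α₁·K2/[H⁺] = 0.05481
α₁ + 2α₂ = 1.0404
CA = 1.0404 × 7.28 = 7.57 mmol/kg

CA = 7.57 mmol/kg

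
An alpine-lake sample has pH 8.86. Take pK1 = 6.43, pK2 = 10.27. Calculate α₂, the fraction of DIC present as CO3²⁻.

α₂ = 0.0373

α₂ = 1 / (1 + [H⁺]/K2 + [H⁺]²/(K1K2)) = 1 / (1 + 10^+1.41 + 10^-1.02)
   = 1 / (1 + 25.704 + 0.095499) = 1/26.799 = 0.03731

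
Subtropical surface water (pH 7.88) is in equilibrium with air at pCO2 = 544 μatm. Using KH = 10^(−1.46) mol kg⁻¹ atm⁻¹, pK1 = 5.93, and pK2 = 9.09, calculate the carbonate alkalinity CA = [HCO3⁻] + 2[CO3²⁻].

[CO2*] = KH · pCO2 = 10^(−1.46) × 544×10^-6 = 1.886×10^-5 mol/kg
α₀ = 1/(1 + K1/[H⁺] + K1K2/[H⁺]²) = 1/(1 + 10^+1.95 + 10^+0.74) = 0.01046
DIC = [CO2*]/α₀ = 1.886×10^-5 / 0.01046 = 1.804 mmol/kg
CA = (α₁ + 2α₂)·DIC = (0.9321 + 2×0.05747) × 1.804 = 1.89 mmol/kg

CA = 1.89 mmol/kg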